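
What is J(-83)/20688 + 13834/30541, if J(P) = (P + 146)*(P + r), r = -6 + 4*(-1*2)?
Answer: 33187247/210610736 ≈ 0.15758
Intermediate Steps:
r = -14 (r = -6 + 4*(-2) = -6 - 8 = -14)
J(P) = (-14 + P)*(146 + P) (J(P) = (P + 146)*(P - 14) = (146 + P)*(-14 + P) = (-14 + P)*(146 + P))
J(-83)/20688 + 13834/30541 = (-2044 + (-83)² + 132*(-83))/20688 + 13834/30541 = (-2044 + 6889 - 10956)*(1/20688) + 13834*(1/30541) = -6111*1/20688 + 13834/30541 = -2037/6896 + 13834/30541 = 33187247/210610736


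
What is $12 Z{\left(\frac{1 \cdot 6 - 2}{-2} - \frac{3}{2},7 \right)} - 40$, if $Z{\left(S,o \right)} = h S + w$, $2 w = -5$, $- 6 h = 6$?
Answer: $-28$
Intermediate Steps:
$h = -1$ ($h = \left(- \frac{1}{6}\right) 6 = -1$)
$w = - \frac{5}{2}$ ($w = \frac{1}{2} \left(-5\right) = - \frac{5}{2} \approx -2.5$)
$Z{\left(S,o \right)} = - \frac{5}{2} - S$ ($Z{\left(S,o \right)} = - S - \frac{5}{2} = - \frac{5}{2} - S$)
$12 Z{\left(\frac{1 \cdot 6 - 2}{-2} - \frac{3}{2},7 \right)} - 40 = 12 \left(- \frac{5}{2} - \left(\frac{1 \cdot 6 - 2}{-2} - \frac{3}{2}\right)\right) - 40 = 12 \left(- \frac{5}{2} - \left(\left(6 - 2\right) \left(- \frac{1}{2}\right) - \frac{3}{2}\right)\right) - 40 = 12 \left(- \frac{5}{2} - \left(4 \left(- \frac{1}{2}\right) - \frac{3}{2}\right)\right) - 40 = 12 \left(- \frac{5}{2} - \left(-2 - \frac{3}{2}\right)\right) - 40 = 12 \left(- \frac{5}{2} - - \frac{7}{2}\right) - 40 = 12 \left(- \frac{5}{2} + \frac{7}{2}\right) - 40 = 12 \cdot 1 - 40 = 12 - 40 = -28$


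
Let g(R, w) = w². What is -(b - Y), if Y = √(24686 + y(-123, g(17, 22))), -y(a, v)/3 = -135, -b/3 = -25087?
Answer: -75261 + √25091 ≈ -75103.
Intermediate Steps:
b = 75261 (b = -3*(-25087) = 75261)
y(a, v) = 405 (y(a, v) = -3*(-135) = 405)
Y = √25091 (Y = √(24686 + 405) = √25091 ≈ 158.40)
-(b - Y) = -(75261 - √25091) = -75261 + √25091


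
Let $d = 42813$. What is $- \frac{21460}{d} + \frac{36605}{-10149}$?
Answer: $- \frac{594989135}{144836379} \approx -4.108$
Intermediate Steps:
$- \frac{21460}{d} + \frac{36605}{-10149} = - \frac{21460}{42813} + \frac{36605}{-10149} = \left(-21460\right) \frac{1}{42813} + 36605 \left(- \frac{1}{10149}\right) = - \frac{21460}{42813} - \frac{36605}{10149} = - \frac{594989135}{144836379}$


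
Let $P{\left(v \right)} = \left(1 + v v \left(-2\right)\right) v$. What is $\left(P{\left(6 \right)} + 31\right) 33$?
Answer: $-13035$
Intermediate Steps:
$P{\left(v \right)} = v \left(1 - 2 v^{2}\right)$ ($P{\left(v \right)} = \left(1 + v^{2} \left(-2\right)\right) v = \left(1 - 2 v^{2}\right) v = v \left(1 - 2 v^{2}\right)$)
$\left(P{\left(6 \right)} + 31\right) 33 = \left(\left(6 - 2 \cdot 6^{3}\right) + 31\right) 33 = \left(\left(6 - 432\right) + 31\right) 33 = \left(-426 + 31\right) 33 = \left(-395\right) 33 = -13035$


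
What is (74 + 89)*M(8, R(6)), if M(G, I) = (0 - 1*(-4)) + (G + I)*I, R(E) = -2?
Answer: -1304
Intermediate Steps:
M(G, I) = 4 + I*(G + I) (M(G, I) = (0 + 4) + I*(G + I) = 4 + I*(G + I))
(74 + 89)*M(8, R(6)) = (74 + 89)*(4 + (-2)**2 + 8*(-2)) = 163*(4 + 4 - 16) = 163*(-8) = -1304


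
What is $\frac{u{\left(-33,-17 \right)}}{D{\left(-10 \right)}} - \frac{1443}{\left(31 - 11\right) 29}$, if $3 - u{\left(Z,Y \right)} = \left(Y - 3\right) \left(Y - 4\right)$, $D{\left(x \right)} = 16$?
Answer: $- \frac{66237}{2320} \approx -28.55$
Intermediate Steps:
$u{\left(Z,Y \right)} = 3 - \left(-4 + Y\right) \left(-3 + Y\right)$ ($u{\left(Z,Y \right)} = 3 - \left(Y - 3\right) \left(Y - 4\right) = 3 - \left(-3 + Y\right) \left(-4 + Y\right) = 3 - \left(-4 + Y\right) \left(-3 + Y\right)$)
$\frac{u{\left(-33,-17 \right)}}{D{\left(-10 \right)}} - \frac{1443}{\left(31 - 11\right) 29} = \frac{-9 - \left(-17\right)^{2} + 7 \left(-17\right)}{16} - \frac{1443}{\left(31 - 11\right) 29} = \left(-9 - 289 - 119\right) \frac{1}{16} - \frac{1443}{20 \cdot 29} = \left(-9 - 289 - 119\right) \frac{1}{16} - \frac{1443}{580} = \left(-417\right) \frac{1}{16} - \frac{1443}{580} = - \frac{417}{16} - \frac{1443}{580} = - \frac{66237}{2320}$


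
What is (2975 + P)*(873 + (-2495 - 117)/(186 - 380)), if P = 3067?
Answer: 519533454/97 ≈ 5.3560e+6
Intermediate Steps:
(2975 + P)*(873 + (-2495 - 117)/(186 - 380)) = (2975 + 3067)*(873 + (-2495 - 117)/(186 - 380)) = 6042*(873 - 2612/(-194)) = 6042*(873 - 2612*(-1/194)) = 6042*(873 + 1306/97) = 6042*(85987/97) = 519533454/97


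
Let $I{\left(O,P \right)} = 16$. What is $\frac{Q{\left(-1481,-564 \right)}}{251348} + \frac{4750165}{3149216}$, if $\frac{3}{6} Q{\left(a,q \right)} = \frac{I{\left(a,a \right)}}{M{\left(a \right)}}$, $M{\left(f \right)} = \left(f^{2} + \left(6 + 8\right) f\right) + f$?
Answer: $\frac{46289781528885147}{30688727785582688} \approx 1.5084$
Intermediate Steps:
$M{\left(f \right)} = f^{2} + 15 f$ ($M{\left(f \right)} = \left(f^{2} + 14 f\right) + f = f^{2} + 15 f$)
$Q{\left(a,q \right)} = \frac{32}{a \left(15 + a\right)}$ ($Q{\left(a,q \right)} = 2 \frac{16}{a \left(15 + a\right)} = \frac{32}{a \left(15 + a\right)}$)
$\frac{Q{\left(-1481,-564 \right)}}{251348} + \frac{4750165}{3149216} = \frac{32 \frac{1}{-1481} \frac{1}{15 - 1481}}{251348} + \frac{4750165}{3149216} = 32 \left(- \frac{1}{1481}\right) \frac{1}{-1466} \cdot \frac{1}{251348} + 4750165 \cdot \frac{1}{3149216} = 32 \left(- \frac{1}{1481}\right) \left(- \frac{1}{1466}\right) \frac{1}{251348} + \frac{678595}{449888} = \frac{16}{1085573} \cdot \frac{1}{251348} + \frac{678595}{449888} = \frac{4}{68214150601} + \frac{678595}{449888} = \frac{46289781528885147}{30688727785582688}$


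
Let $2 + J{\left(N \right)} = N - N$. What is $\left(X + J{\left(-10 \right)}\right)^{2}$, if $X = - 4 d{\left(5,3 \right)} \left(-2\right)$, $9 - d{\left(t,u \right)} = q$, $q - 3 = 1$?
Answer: $1444$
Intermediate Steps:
$q = 4$ ($q = 3 + 1 = 4$)
$J{\left(N \right)} = -2$ ($J{\left(N \right)} = -2 + \left(N - N\right) = -2 + 0 = -2$)
$d{\left(t,u \right)} = 5$ ($d{\left(t,u \right)} = 9 - 4 = 5$)
$X = 40$ ($X = \left(-4\right) 5 \left(-2\right) = \left(-20\right) \left(-2\right) = 40$)
$\left(X + J{\left(-10 \right)}\right)^{2} = \left(40 - 2\right)^{2} = 38^{2} = 1444$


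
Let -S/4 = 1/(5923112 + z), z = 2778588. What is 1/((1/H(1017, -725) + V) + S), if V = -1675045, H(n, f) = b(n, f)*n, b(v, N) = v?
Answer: -2250018147825/3768881648422385989 ≈ -5.9700e-7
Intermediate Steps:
H(n, f) = n² (H(n, f) = n*n = n²)
S = -1/2175425 (S = -4/(5923112 + 2778588) = -4/8701700 = -4*1/8701700 = -1/2175425 ≈ -4.5968e-7)
1/((1/H(1017, -725) + V) + S) = 1/((1/(1017²) - 1675045) - 1/2175425) = 1/((1/1034289 - 1675045) - 1/2175425) = 1/(-1732480618004/1034289 - 1/2175425) = 1/(-3768881648422385989/2250018147825) = -2250018147825/3768881648422385989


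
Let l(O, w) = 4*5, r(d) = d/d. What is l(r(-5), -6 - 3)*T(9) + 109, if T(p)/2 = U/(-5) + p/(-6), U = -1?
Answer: 57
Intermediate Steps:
T(p) = ⅖ - p/3 (T(p) = 2*(-1/(-5) + p/(-6)) = 2*(-1*(-⅕) + p*(-⅙)) = 2*(⅕ - p/6) = ⅖ - p/3)
r(d) = 1
l(O, w) = 20
l(r(-5), -6 - 3)*T(9) + 109 = 20*(⅖ - ⅓*9) + 109 = 20*(⅖ - 3) + 109 = 20*(-13/5) + 109 = -52 + 109 = 57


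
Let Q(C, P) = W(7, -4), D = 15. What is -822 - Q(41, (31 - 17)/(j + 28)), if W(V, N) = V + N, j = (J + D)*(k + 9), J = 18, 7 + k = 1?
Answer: -825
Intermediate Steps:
k = -6 (k = -7 + 1 = -6)
j = 99 (j = (18 + 15)*(-6 + 9) = 33*3 = 99)
W(V, N) = N + V
Q(C, P) = 3 (Q(C, P) = -4 + 7 = 3)
-822 - Q(41, (31 - 17)/(j + 28)) = -822 - 1*3 = -822 - 3 = -825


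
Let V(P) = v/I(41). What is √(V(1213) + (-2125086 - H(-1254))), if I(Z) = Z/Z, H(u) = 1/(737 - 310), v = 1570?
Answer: 3*I*√43019838799/427 ≈ 1457.2*I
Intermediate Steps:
H(u) = 1/427
I(Z) = 1
V(P) = 1570 (V(P) = 1570/1 = 1570*1 = 1570)
√(V(1213) + (-2125086 - H(-1254))) = √(1570 + (-2125086 - 1*1/427)) = √(1570 + (-2125086 - 1/427)) = √(1570 - 907411723/427) = √(-906741333/427) = 3*I*√43019838799/427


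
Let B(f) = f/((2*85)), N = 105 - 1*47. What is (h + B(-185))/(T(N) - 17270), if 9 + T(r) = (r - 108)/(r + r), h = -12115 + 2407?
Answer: 9573161/17037519 ≈ 0.56189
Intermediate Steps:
h = -9708
N = 58 (N = 105 - 47 = 58)
B(f) = f/170
T(r) = -9 + (-108 + r)/(2*r) (T(r) = -9 + (r - 108)/(r + r) = -9 + (-108 + r)/((2*r)) = -9 + (-108 + r)*(1/(2*r)) = -9 + (-108 + r)/(2*r))
(h + B(-185))/(T(N) - 17270) = (-9708 + (1/170)*(-185))/((-17/2 - 54/58) - 17270) = (-9708 - 37/34)/((-17/2 - 54*1/58) - 17270) = -330109/(34*((-17/2 - 27/29) - 17270)) = -330109/(34*(-547/58 - 17270)) = -330109/(34*(-1002207/58)) = -330109/34*(-58/1002207) = 9573161/17037519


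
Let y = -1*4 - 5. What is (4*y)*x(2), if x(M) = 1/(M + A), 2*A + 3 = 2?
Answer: -24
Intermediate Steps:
A = -½ (A = -3/2 + (½)*2 = -3/2 + 1 = -½ ≈ -0.50000)
y = -9 (y = -4 - 5 = -9)
x(M) = 1/(-½ + M) (x(M) = 1/(M - ½) = 1/(-½ + M))
(4*y)*x(2) = (4*(-9))*(2/(-1 + 2*2)) = -72/(-1 + 4) = -72/3 = -36*⅔ = -24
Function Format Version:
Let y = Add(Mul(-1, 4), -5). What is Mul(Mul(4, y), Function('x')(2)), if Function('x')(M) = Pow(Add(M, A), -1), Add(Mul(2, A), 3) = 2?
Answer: -24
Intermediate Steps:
A = Rational(-1, 2) (A = Add(Rational(-3, 2), Mul(Rational(1, 2), 2)) = Add(Rational(-3, 2), 1) = Rational(-1, 2) ≈ -0.50000)
y = -9 (y = Add(-4, -5) = -9)
Function('x')(M) = Pow(Add(Rational(-1, 2), M), -1) (Function('x')(M) = Pow(Add(M, Rational(-1, 2)), -1) = Pow(Add(Rational(-1, 2), M), -1))
Mul(Mul(4, y), Function('x')(2)) = Mul(Mul(4, -9), Mul(2, Pow(Add(-1, Mul(2, 2)), -1))) = Mul(-36, Mul(2, Pow(Add(-1, 4), -1))) = Mul(-36, Mul(2, Pow(3, -1))) = Mul(-36, Mul(2, Rational(1, 3))) = Mul(-36, Rational(2, 3)) = -24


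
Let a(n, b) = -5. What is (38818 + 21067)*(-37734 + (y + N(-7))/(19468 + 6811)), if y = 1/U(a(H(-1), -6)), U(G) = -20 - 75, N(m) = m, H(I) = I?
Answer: -1128270772264272/499301 ≈ -2.2597e+9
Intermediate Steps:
U(G) = -95
y = -1/95 (y = 1/(-95) = -1/95 ≈ -0.010526)
(38818 + 21067)*(-37734 + (y + N(-7))/(19468 + 6811)) = (38818 + 21067)*(-37734 + (-1/95 - 7)/(19468 + 6811)) = 59885*(-37734 - 666/95/26279) = 59885*(-37734 - 666/95*1/26279) = 59885*(-37734 - 666/2496505) = 59885*(-94203120336/2496505) = -1128270772264272/499301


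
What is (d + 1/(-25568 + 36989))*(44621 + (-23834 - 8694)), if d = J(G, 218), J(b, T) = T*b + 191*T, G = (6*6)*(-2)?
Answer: 1194319123073/3807 ≈ 3.1372e+8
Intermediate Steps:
G = -72 (G = 36*(-2) = -72)
J(b, T) = 191*T + T*b
d = 25942 (d = 218*(191 - 72) = 218*119 = 25942)
(d + 1/(-25568 + 36989))*(44621 + (-23834 - 8694)) = (25942 + 1/(-25568 + 36989))*(44621 + (-23834 - 8694)) = (25942 + 1/11421)*(44621 - 32528) = (25942 + 1/11421)*12093 = (296283583/11421)*12093 = 1194319123073/3807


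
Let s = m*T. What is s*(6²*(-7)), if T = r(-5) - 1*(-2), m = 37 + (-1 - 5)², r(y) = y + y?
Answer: 147168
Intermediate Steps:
r(y) = 2*y
m = 73 (m = 37 + (-6)² = 37 + 36 = 73)
T = -8 (T = 2*(-5) - 1*(-2) = -10 + 2 = -8)
s = -584 (s = 73*(-8) = -584)
s*(6²*(-7)) = -584*6²*(-7) = -21024*(-7) = -584*(-252) = 147168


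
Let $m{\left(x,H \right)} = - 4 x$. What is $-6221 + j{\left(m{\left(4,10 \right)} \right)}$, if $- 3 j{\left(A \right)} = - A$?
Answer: $- \frac{18679}{3} \approx -6226.3$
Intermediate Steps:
$j{\left(A \right)} = \frac{A}{3}$ ($j{\left(A \right)} = - \frac{\left(-1\right) A}{3} = \frac{A}{3}$)
$-6221 + j{\left(m{\left(4,10 \right)} \right)} = -6221 + \frac{\left(-4\right) 4}{3} = -6221 + \frac{1}{3} \left(-16\right) = -6221 - \frac{16}{3} = - \frac{18679}{3}$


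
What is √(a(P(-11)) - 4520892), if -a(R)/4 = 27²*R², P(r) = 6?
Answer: 26*I*√6843 ≈ 2150.8*I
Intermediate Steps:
a(R) = -2916*R² (a(R) = -4*27²*R² = -2916*R²)
√(a(P(-11)) - 4520892) = √(-2916*6² - 4520892) = √(-2916*36 - 4520892) = √(-104976 - 4520892) = √(-4625868) = 26*I*√6843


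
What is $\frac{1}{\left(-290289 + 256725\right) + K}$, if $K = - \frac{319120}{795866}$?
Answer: $- \frac{397933}{13356382772} \approx -2.9793 \cdot 10^{-5}$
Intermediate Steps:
$K = - \frac{159560}{397933}$ ($K = \left(-319120\right) \frac{1}{795866} = - \frac{159560}{397933} \approx -0.40097$)
$\frac{1}{\left(-290289 + 256725\right) + K} = \frac{1}{\left(-290289 + 256725\right) - \frac{159560}{397933}} = \frac{1}{-33564 - \frac{159560}{397933}} = \frac{1}{- \frac{13356382772}{397933}} = - \frac{397933}{13356382772}$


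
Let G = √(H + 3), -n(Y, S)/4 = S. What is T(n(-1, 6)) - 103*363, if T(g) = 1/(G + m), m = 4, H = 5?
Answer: -74777/2 - √2/4 ≈ -37389.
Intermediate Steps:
n(Y, S) = -4*S
G = 2*√2 (G = √(5 + 3) = √8 = 2*√2 ≈ 2.8284)
T(g) = 1/(4 + 2*√2) (T(g) = 1/(2*√2 + 4) = 1/(4 + 2*√2))
T(n(-1, 6)) - 103*363 = (½ - √2/4) - 103*363 = (½ - √2/4) - 37389 = -74777/2 - √2/4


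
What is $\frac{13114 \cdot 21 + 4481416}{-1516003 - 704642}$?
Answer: $- \frac{951362}{444129} \approx -2.1421$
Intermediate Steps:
$\frac{13114 \cdot 21 + 4481416}{-1516003 - 704642} = \frac{275394 + 4481416}{-2220645} = 4756810 \left(- \frac{1}{2220645}\right) = - \frac{951362}{444129}$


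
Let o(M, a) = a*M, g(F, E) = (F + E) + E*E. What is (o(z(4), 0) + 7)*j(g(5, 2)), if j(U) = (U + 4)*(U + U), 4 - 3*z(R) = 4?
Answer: 2310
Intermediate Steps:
z(R) = 0 (z(R) = 4/3 - 1/3*4 = 4/3 - 4/3 = 0)
g(F, E) = E + F + E**2 (g(F, E) = (E + F) + E**2 = E + F + E**2)
o(M, a) = M*a
j(U) = 2*U*(4 + U) (j(U) = (4 + U)*(2*U) = 2*U*(4 + U))
(o(z(4), 0) + 7)*j(g(5, 2)) = (0*0 + 7)*(2*(2 + 5 + 2**2)*(4 + (2 + 5 + 2**2))) = (0 + 7)*(2*(2 + 5 + 4)*(4 + (2 + 5 + 4))) = 7*(2*11*(4 + 11)) = 7*(2*11*15) = 7*330 = 2310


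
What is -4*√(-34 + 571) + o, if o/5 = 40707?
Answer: 203535 - 4*√537 ≈ 2.0344e+5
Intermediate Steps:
o = 203535 (o = 5*40707 = 203535)
-4*√(-34 + 571) + o = -4*√(-34 + 571) + 203535 = -4*√537 + 203535 = 203535 - 4*√537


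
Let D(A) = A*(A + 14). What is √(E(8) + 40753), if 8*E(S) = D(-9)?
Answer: √651958/4 ≈ 201.86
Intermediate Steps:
D(A) = A*(14 + A)
E(S) = -45/8 (E(S) = (-9*(14 - 9))/8 = (-9*5)/8 = (⅛)*(-45) = -45/8)
√(E(8) + 40753) = √(-45/8 + 40753) = √(325979/8) = √651958/4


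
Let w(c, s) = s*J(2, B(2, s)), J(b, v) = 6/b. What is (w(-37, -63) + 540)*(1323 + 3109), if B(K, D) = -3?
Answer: 1555632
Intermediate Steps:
w(c, s) = 3*s (w(c, s) = s*(6/2) = s*(6*(1/2)) = s*3 = 3*s)
(w(-37, -63) + 540)*(1323 + 3109) = (3*(-63) + 540)*(1323 + 3109) = (-189 + 540)*4432 = 351*4432 = 1555632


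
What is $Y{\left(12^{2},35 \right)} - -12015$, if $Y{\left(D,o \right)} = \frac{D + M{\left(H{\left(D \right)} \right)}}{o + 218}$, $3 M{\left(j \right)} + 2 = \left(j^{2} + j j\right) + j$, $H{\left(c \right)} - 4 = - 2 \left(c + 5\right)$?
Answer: $\frac{844763}{69} \approx 12243.0$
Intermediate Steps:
$H{\left(c \right)} = -6 - 2 c$ ($H{\left(c \right)} = 4 - 2 \left(c + 5\right) = 4 - 2 \left(5 + c\right) = 4 - \left(10 + 2 c\right) = -6 - 2 c$)
$M{\left(j \right)} = - \frac{2}{3} + \frac{j}{3} + \frac{2 j^{2}}{3}$ ($M{\left(j \right)} = - \frac{2}{3} + \frac{\left(j^{2} + j j\right) + j}{3} = - \frac{2}{3} + \frac{\left(j^{2} + j^{2}\right) + j}{3} = - \frac{2}{3} + \frac{2 j^{2} + j}{3} = - \frac{2}{3} + \frac{j + 2 j^{2}}{3} = - \frac{2}{3} + \left(\frac{j}{3} + \frac{2 j^{2}}{3}\right) = - \frac{2}{3} + \frac{j}{3} + \frac{2 j^{2}}{3}$)
$Y{\left(D,o \right)} = \frac{- \frac{8}{3} + \frac{D}{3} + \frac{2 \left(-6 - 2 D\right)^{2}}{3}}{218 + o}$ ($Y{\left(D,o \right)} = \frac{D + \left(- \frac{2}{3} + \frac{-6 - 2 D}{3} + \frac{2 \left(-6 - 2 D\right)^{2}}{3}\right)}{o + 218} = \frac{D - \left(\frac{8}{3} - \frac{2 \left(-6 - 2 D\right)^{2}}{3} + \frac{2 D}{3}\right)}{218 + o} = \frac{- \frac{8}{3} + \frac{D}{3} + \frac{2 \left(-6 - 2 D\right)^{2}}{3}}{218 + o}$)
$Y{\left(12^{2},35 \right)} - -12015 = \frac{-8 + 12^{2} + 8 \left(3 + 12^{2}\right)^{2}}{3 \left(218 + 35\right)} - -12015 = \frac{-8 + 144 + 8 \left(3 + 144\right)^{2}}{3 \cdot 253} + 12015 = \frac{1}{3} \cdot \frac{1}{253} \left(-8 + 144 + 8 \cdot 147^{2}\right) + 12015 = \frac{1}{3} \cdot \frac{1}{253} \left(-8 + 144 + 8 \cdot 21609\right) + 12015 = \frac{1}{3} \cdot \frac{1}{253} \left(-8 + 144 + 172872\right) + 12015 = \frac{1}{3} \cdot \frac{1}{253} \cdot 173008 + 12015 = \frac{15728}{69} + 12015 = \frac{844763}{69}$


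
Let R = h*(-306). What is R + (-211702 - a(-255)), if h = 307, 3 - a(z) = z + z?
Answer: -306157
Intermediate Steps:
a(z) = 3 - 2*z (a(z) = 3 - (z + z) = 3 - 2*z)
R = -93942 (R = 307*(-306) = -93942)
R + (-211702 - a(-255)) = -93942 + (-211702 - (3 - 2*(-255))) = -93942 + (-211702 - (3 + 510)) = -93942 + (-211702 - 1*513) = -93942 + (-211702 - 513) = -93942 - 212215 = -306157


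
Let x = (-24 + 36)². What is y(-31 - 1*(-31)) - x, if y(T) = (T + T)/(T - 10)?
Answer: -144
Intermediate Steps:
x = 144 (x = 12² = 144)
y(T) = 2*T/(-10 + T) (y(T) = (2*T)/(-10 + T) = 2*T/(-10 + T))
y(-31 - 1*(-31)) - x = 2*(-31 - 1*(-31))/(-10 + (-31 - 1*(-31))) - 1*144 = 2*(-31 + 31)/(-10 + (-31 + 31)) - 144 = 2*0/(-10 + 0) - 144 = 2*0/(-10) - 144 = 2*0*(-⅒) - 144 = 0 - 144 = -144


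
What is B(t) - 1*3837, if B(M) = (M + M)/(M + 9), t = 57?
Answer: -42188/11 ≈ -3835.3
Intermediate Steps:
B(M) = 2*M/(9 + M) (B(M) = (2*M)/(9 + M) = 2*M/(9 + M))
B(t) - 1*3837 = 2*57/(9 + 57) - 1*3837 = 2*57/66 - 3837 = 2*57*(1/66) - 3837 = 19/11 - 3837 = -42188/11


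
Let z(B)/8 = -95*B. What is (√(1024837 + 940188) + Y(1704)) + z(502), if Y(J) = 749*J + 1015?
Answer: 895791 + 5*√78601 ≈ 8.9719e+5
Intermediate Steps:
Y(J) = 1015 + 749*J
z(B) = -760*B (z(B) = 8*(-95*B) = -760*B)
(√(1024837 + 940188) + Y(1704)) + z(502) = (√(1024837 + 940188) + (1015 + 749*1704)) - 760*502 = (√1965025 + (1015 + 1276296)) - 381520 = (5*√78601 + 1277311) - 381520 = (1277311 + 5*√78601) - 381520 = 895791 + 5*√78601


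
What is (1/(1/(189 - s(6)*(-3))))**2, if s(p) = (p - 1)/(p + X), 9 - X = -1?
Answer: 9235521/256 ≈ 36076.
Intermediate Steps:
X = 10 (X = 9 - 1*(-1) = 9 + 1 = 10)
s(p) = (-1 + p)/(10 + p) (s(p) = (p - 1)/(p + 10) = (-1 + p)/(10 + p))
(1/(1/(189 - s(6)*(-3))))**2 = (1/(1/(189 - (-1 + 6)/(10 + 6)*(-3))))**2 = (1/(1/(189 - 5/16*(-3))))**2 = (1/(1/(189 + 15/16)))**2 = (1/(1/(3039/16)))**2 = (1/(16/3039))**2 = (3039/16)**2 = 9235521/256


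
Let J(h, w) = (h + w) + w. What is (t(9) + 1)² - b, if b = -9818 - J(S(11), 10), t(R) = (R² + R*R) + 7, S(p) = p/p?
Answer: 38739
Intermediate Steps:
S(p) = 1
t(R) = 7 + 2*R² (t(R) = (R² + R²) + 7 = 2*R² + 7 = 7 + 2*R²)
J(h, w) = h + 2*w
b = -9839 (b = -9818 - (1 + 2*10) = -9818 - (1 + 20) = -9818 - 1*21 = -9818 - 21 = -9839)
(t(9) + 1)² - b = ((7 + 2*9²) + 1)² - 1*(-9839) = ((7 + 2*81) + 1)² + 9839 = ((7 + 162) + 1)² + 9839 = (169 + 1)² + 9839 = 170² + 9839 = 28900 + 9839 = 38739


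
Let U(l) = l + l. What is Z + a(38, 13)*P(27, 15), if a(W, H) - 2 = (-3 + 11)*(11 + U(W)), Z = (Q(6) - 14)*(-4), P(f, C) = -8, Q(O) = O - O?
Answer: -5528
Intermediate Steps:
Q(O) = 0
U(l) = 2*l
Z = 56 (Z = (0 - 14)*(-4) = -14*(-4) = 56)
a(W, H) = 90 + 16*W (a(W, H) = 2 + (-3 + 11)*(11 + 2*W) = 2 + 8*(11 + 2*W) = 2 + (88 + 16*W) = 90 + 16*W)
Z + a(38, 13)*P(27, 15) = 56 + (90 + 16*38)*(-8) = 56 + (90 + 608)*(-8) = 56 + 698*(-8) = 56 - 5584 = -5528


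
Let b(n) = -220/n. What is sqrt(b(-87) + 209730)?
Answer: sqrt(1587465510)/87 ≈ 457.97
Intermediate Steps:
sqrt(b(-87) + 209730) = sqrt(-220/(-87) + 209730) = sqrt(-220*(-1/87) + 209730) = sqrt(220/87 + 209730) = sqrt(18246730/87) = sqrt(1587465510)/87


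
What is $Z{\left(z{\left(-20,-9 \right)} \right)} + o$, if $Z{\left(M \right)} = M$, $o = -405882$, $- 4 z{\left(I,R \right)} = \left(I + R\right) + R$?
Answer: $- \frac{811745}{2} \approx -4.0587 \cdot 10^{5}$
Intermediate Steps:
$z{\left(I,R \right)} = - \frac{R}{2} - \frac{I}{4}$ ($z{\left(I,R \right)} = - \frac{\left(I + R\right) + R}{4} = - \frac{I + 2 R}{4} = - \frac{R}{2} - \frac{I}{4}$)
$Z{\left(z{\left(-20,-9 \right)} \right)} + o = \left(\left(- \frac{1}{2}\right) \left(-9\right) - -5\right) - 405882 = \left(\frac{9}{2} + 5\right) - 405882 = \frac{19}{2} - 405882 = - \frac{811745}{2}$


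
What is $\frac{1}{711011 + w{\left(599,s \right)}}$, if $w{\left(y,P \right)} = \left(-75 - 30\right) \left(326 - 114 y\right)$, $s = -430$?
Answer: $\frac{1}{7846811} \approx 1.2744 \cdot 10^{-7}$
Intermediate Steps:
$w{\left(y,P \right)} = -34230 + 11970 y$ ($w{\left(y,P \right)} = - 105 \left(326 - 114 y\right) = -34230 + 11970 y$)
$\frac{1}{711011 + w{\left(599,s \right)}} = \frac{1}{711011 + \left(-34230 + 11970 \cdot 599\right)} = \frac{1}{711011 + \left(-34230 + 7170030\right)} = \frac{1}{711011 + 7135800} = \frac{1}{7846811}$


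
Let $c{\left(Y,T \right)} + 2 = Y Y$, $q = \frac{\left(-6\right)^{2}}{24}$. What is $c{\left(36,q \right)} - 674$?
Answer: $620$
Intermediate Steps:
$q = \frac{3}{2}$ ($q = 36 \cdot \frac{1}{24} = \frac{3}{2} \approx 1.5$)
$c{\left(Y,T \right)} = -2 + Y^{2}$ ($c{\left(Y,T \right)} = -2 + Y Y = -2 + Y^{2}$)
$c{\left(36,q \right)} - 674 = \left(-2 + 36^{2}\right) - 674 = \left(-2 + 1296\right) - 674 = 1294 - 674 = 620$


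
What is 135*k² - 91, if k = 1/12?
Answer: -1441/16 ≈ -90.063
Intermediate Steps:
k = 1/12 ≈ 0.083333
135*k² - 91 = 135*(1/12)² - 91 = 135*(1/144) - 91 = 15/16 - 91 = -1441/16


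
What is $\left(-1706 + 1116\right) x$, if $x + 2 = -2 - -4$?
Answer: $0$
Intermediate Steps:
$x = 0$ ($x = -2 - -2 = -2 + \left(-2 + 4\right) = -2 + 2 = 0$)
$\left(-1706 + 1116\right) x = \left(-1706 + 1116\right) 0 = \left(-590\right) 0 = 0$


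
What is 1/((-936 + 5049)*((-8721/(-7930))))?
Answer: 7930/35869473 ≈ 0.00022108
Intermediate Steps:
1/((-936 + 5049)*((-8721/(-7930)))) = 1/(4113*((-8721*(-1/7930)))) = 1/(4113*(8721/7930)) = (1/4113)*(7930/8721) = 7930/35869473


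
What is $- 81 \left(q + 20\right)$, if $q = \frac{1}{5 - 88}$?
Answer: $- \frac{134379}{83} \approx -1619.0$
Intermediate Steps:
$q = - \frac{1}{83}$ ($q = \frac{1}{-83} = - \frac{1}{83} \approx -0.012048$)
$- 81 \left(q + 20\right) = - 81 \left(- \frac{1}{83} + 20\right) = \left(-81\right) \frac{1659}{83} = - \frac{134379}{83}$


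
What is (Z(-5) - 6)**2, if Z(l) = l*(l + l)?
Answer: 1936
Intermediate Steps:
Z(l) = 2*l**2 (Z(l) = l*(2*l) = 2*l**2)
(Z(-5) - 6)**2 = (2*(-5)**2 - 6)**2 = (2*25 - 6)**2 = (50 - 6)**2 = 44**2 = 1936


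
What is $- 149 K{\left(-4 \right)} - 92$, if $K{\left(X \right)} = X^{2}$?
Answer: $-2476$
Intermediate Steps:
$- 149 K{\left(-4 \right)} - 92 = - 149 \left(-4\right)^{2} - 92 = \left(-149\right) 16 - 92 = -2384 - 92 = -2476$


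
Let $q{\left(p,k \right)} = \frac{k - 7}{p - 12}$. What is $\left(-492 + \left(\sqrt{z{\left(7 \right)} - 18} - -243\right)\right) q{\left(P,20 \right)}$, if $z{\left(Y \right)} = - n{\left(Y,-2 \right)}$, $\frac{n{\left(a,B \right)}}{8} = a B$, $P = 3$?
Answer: $\frac{1079}{3} - \frac{13 \sqrt{94}}{9} \approx 345.66$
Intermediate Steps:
$q{\left(p,k \right)} = \frac{-7 + k}{-12 + p}$
$n{\left(a,B \right)} = 8 B a$ ($n{\left(a,B \right)} = 8 a B = 8 B a$)
$z{\left(Y \right)} = 16 Y$ ($z{\left(Y \right)} = - 8 \left(-2\right) Y = - \left(-16\right) Y = 16 Y$)
$\left(-492 + \left(\sqrt{z{\left(7 \right)} - 18} - -243\right)\right) q{\left(P,20 \right)} = \left(-492 + \left(\sqrt{16 \cdot 7 - 18} - -243\right)\right) \frac{-7 + 20}{-12 + 3} = \left(-492 + \left(\sqrt{112 - 18} + 243\right)\right) \frac{1}{-9} \cdot 13 = \left(-492 + \left(\sqrt{94} + 243\right)\right) \left(\left(- \frac{1}{9}\right) 13\right) = \left(-492 + \left(243 + \sqrt{94}\right)\right) \left(- \frac{13}{9}\right) = \left(-249 + \sqrt{94}\right) \left(- \frac{13}{9}\right) = \frac{1079}{3} - \frac{13 \sqrt{94}}{9}$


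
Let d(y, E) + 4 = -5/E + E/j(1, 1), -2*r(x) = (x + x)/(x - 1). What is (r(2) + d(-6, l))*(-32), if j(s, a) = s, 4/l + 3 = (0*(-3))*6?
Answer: 344/3 ≈ 114.67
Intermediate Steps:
r(x) = -x/(-1 + x) (r(x) = -(x + x)/(2*(x - 1)) = -2*x/(2*(-1 + x)) = -x/(-1 + x))
l = -4/3 (l = 4/(-3 + (0*(-3))*6) = 4/(-3 + 0*6) = 4/(-3 + 0) = 4/(-3) = 4*(-1/3) = -4/3 ≈ -1.3333)
d(y, E) = -4 + E - 5/E (d(y, E) = -4 + (-5/E + E/1) = -4 + (-5/E + E*1) = -4 + (-5/E + E) = -4 + (E - 5/E) = -4 + E - 5/E)
(r(2) + d(-6, l))*(-32) = (-1*2/(-1 + 2) + (-4 - 4/3 - 5/(-4/3)))*(-32) = (-1*2/1 + (-4 - 4/3 - 5*(-3/4)))*(-32) = (-1*2*1 + (-4 - 4/3 + 15/4))*(-32) = (-2 - 19/12)*(-32) = -43/12*(-32) = 344/3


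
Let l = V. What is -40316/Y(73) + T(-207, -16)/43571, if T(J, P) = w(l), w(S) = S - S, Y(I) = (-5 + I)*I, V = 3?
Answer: -10079/1241 ≈ -8.1217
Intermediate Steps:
l = 3
Y(I) = I*(-5 + I)
w(S) = 0
T(J, P) = 0
-40316/Y(73) + T(-207, -16)/43571 = -40316*1/(73*(-5 + 73)) + 0/43571 = -40316/(73*68) + 0*(1/43571) = -40316/4964 + 0 = -40316*1/4964 + 0 = -10079/1241 + 0 = -10079/1241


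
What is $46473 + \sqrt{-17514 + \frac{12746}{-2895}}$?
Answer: $46473 + \frac{8 i \sqrt{2294096430}}{2895} \approx 46473.0 + 132.36 i$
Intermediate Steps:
$46473 + \sqrt{-17514 + \frac{12746}{-2895}} = 46473 + \sqrt{-17514 + 12746 \left(- \frac{1}{2895}\right)} = 46473 + \sqrt{-17514 - \frac{12746}{2895}} = 46473 + \sqrt{- \frac{50715776}{2895}} = 46473 + \frac{8 i \sqrt{2294096430}}{2895}$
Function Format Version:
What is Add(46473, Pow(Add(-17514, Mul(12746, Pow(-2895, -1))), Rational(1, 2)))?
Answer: Add(46473, Mul(Rational(8, 2895), I, Pow(2294096430, Rational(1, 2)))) ≈ Add(46473., Mul(132.36, I))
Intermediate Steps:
Add(46473, Pow(Add(-17514, Mul(12746, Pow(-2895, -1))), Rational(1, 2))) = Add(46473, Pow(Add(-17514, Mul(12746, Rational(-1, 2895))), Rational(1, 2))) = Add(46473, Pow(Add(-17514, Rational(-12746, 2895)), Rational(1, 2))) = Add(46473, Pow(Rational(-50715776, 2895), Rational(1, 2))) = Add(46473, Mul(Rational(8, 2895), I, Pow(2294096430, Rational(1, 2))))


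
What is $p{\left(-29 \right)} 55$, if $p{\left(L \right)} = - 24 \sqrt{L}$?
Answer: $- 1320 i \sqrt{29} \approx - 7108.4 i$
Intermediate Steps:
$p{\left(-29 \right)} 55 = - 24 \sqrt{-29} \cdot 55 = - 24 i \sqrt{29} \cdot 55 = - 1320 i \sqrt{29}$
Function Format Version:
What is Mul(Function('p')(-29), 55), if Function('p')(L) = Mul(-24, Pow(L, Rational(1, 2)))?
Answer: Mul(-1320, I, Pow(29, Rational(1, 2))) ≈ Mul(-7108.4, I)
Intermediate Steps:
Mul(Function('p')(-29), 55) = Mul(Mul(-24, Pow(-29, Rational(1, 2))), 55) = Mul(Mul(-24, Mul(I, Pow(29, Rational(1, 2)))), 55) = Mul(Mul(-24, I, Pow(29, Rational(1, 2))), 55) = Mul(-1320, I, Pow(29, Rational(1, 2)))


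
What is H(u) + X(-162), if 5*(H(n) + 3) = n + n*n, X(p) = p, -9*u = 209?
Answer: -5005/81 ≈ -61.790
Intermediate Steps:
u = -209/9 (u = -⅑*209 = -209/9 ≈ -23.222)
H(n) = -3 + n/5 + n²/5 (H(n) = -3 + (n + n*n)/5 = -3 + (n + n²)/5 = -3 + (n/5 + n²/5) = -3 + n/5 + n²/5)
H(u) + X(-162) = (-3 + (⅕)*(-209/9) + (-209/9)²/5) - 162 = (-3 - 209/45 + (⅕)*(43681/81)) - 162 = (-3 - 209/45 + 43681/405) - 162 = 8117/81 - 162 = -5005/81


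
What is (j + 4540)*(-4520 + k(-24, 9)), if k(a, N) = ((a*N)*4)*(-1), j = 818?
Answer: -19588848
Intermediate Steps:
k(a, N) = -4*N*a (k(a, N) = ((N*a)*4)*(-1) = (4*N*a)*(-1) = -4*N*a)
(j + 4540)*(-4520 + k(-24, 9)) = (818 + 4540)*(-4520 - 4*9*(-24)) = 5358*(-4520 + 864) = 5358*(-3656) = -19588848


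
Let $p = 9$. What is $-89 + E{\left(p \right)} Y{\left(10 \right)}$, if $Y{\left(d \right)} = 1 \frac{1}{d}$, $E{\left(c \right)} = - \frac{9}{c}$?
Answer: $- \frac{891}{10} \approx -89.1$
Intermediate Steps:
$Y{\left(d \right)} = \frac{1}{d}$
$-89 + E{\left(p \right)} Y{\left(10 \right)} = -89 + \frac{\left(-9\right) \frac{1}{9}}{10} = -89 + \left(-9\right) \frac{1}{9} \cdot \frac{1}{10} = -89 - \frac{1}{10} = - \frac{891}{10}$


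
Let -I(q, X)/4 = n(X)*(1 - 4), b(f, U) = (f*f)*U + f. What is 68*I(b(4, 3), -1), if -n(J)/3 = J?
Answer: 2448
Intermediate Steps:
n(J) = -3*J
b(f, U) = f + U*f² (b(f, U) = f²*U + f = U*f² + f = f + U*f²)
I(q, X) = -36*X (I(q, X) = -4*(-3*X)*(1 - 4) = -4*(-3*X)*(-3) = -36*X)
68*I(b(4, 3), -1) = 68*(-36*(-1)) = 68*36 = 2448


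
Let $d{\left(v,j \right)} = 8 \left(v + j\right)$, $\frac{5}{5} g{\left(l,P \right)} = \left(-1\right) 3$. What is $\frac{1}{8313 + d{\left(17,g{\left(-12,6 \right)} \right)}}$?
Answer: $\frac{1}{8425} \approx 0.00011869$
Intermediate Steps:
$g{\left(l,P \right)} = -3$ ($g{\left(l,P \right)} = \left(-1\right) 3 = -3$)
$d{\left(v,j \right)} = 8 j + 8 v$ ($d{\left(v,j \right)} = 8 \left(j + v\right) = 8 j + 8 v$)
$\frac{1}{8313 + d{\left(17,g{\left(-12,6 \right)} \right)}} = \frac{1}{8313 + \left(8 \left(-3\right) + 8 \cdot 17\right)} = \frac{1}{8313 + \left(-24 + 136\right)} = \frac{1}{8313 + 112} = \frac{1}{8425}$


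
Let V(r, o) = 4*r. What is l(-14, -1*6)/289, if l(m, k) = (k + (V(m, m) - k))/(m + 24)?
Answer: -28/1445 ≈ -0.019377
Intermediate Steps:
l(m, k) = 4*m/(24 + m) (l(m, k) = (k + (4*m - k))/(m + 24) = (k + (-k + 4*m))/(24 + m) = (4*m)/(24 + m) = 4*m/(24 + m))
l(-14, -1*6)/289 = (4*(-14)/(24 - 14))/289 = (4*(-14)/10)*(1/289) = (4*(-14)*(1/10))*(1/289) = -28/5*1/289 = -28/1445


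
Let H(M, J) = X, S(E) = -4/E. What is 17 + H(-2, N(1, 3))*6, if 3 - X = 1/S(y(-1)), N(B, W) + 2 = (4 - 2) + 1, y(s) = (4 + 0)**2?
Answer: 59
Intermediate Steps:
y(s) = 16 (y(s) = 4**2 = 16)
N(B, W) = 1 (N(B, W) = -2 + ((4 - 2) + 1) = -2 + (2 + 1) = -2 + 3 = 1)
X = 7 (X = 3 - 1/((-4/16)) = 3 - 1/((-4*1/16)) = 3 - 1/(-1/4) = 3 - 1*(-4) = 3 + 4 = 7)
H(M, J) = 7
17 + H(-2, N(1, 3))*6 = 17 + 7*6 = 17 + 42 = 59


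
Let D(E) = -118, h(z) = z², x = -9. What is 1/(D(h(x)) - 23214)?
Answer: -1/23332 ≈ -4.2860e-5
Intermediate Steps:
1/(D(h(x)) - 23214) = 1/(-118 - 23214) = 1/(-23332) = -1/23332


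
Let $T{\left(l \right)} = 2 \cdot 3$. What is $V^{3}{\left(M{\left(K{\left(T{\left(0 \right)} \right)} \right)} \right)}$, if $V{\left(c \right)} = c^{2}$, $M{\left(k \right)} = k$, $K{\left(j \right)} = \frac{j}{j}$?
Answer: $1$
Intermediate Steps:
$T{\left(l \right)} = 6$
$K{\left(j \right)} = 1$
$V^{3}{\left(M{\left(K{\left(T{\left(0 \right)} \right)} \right)} \right)} = \left(1^{2}\right)^{3} = 1^{3} = 1$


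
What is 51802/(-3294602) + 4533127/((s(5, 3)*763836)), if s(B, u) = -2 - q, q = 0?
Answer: -7506992872699/2516535613272 ≈ -2.9831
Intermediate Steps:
s(B, u) = -2 (s(B, u) = -2 - 1*0 = -2 + 0 = -2)
51802/(-3294602) + 4533127/((s(5, 3)*763836)) = 51802/(-3294602) + 4533127/((-2*763836)) = 51802*(-1/3294602) + 4533127/(-1527672) = -25901/1647301 + 4533127*(-1/1527672) = -25901/1647301 - 4533127/1527672 = -7506992872699/2516535613272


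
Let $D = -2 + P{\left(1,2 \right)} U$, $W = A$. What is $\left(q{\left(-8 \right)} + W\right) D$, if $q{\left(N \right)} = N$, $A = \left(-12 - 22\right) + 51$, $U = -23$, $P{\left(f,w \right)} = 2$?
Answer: $-432$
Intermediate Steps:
$A = 17$ ($A = -34 + 51 = 17$)
$W = 17$
$D = -48$ ($D = -2 + 2 \left(-23\right) = -2 - 46 = -48$)
$\left(q{\left(-8 \right)} + W\right) D = \left(-8 + 17\right) \left(-48\right) = 9 \left(-48\right) = -432$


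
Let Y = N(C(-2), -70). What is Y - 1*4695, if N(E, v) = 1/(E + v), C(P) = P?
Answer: -338041/72 ≈ -4695.0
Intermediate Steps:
Y = -1/72 (Y = 1/(-2 - 70) = 1/(-72) = -1/72 ≈ -0.013889)
Y - 1*4695 = -1/72 - 1*4695 = -1/72 - 4695 = -338041/72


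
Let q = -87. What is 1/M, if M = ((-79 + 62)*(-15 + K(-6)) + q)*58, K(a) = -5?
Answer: 1/14674 ≈ 6.8148e-5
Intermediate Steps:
M = 14674 (M = ((-79 + 62)*(-15 - 5) - 87)*58 = (-17*(-20) - 87)*58 = (340 - 87)*58 = 253*58 = 14674)
1/M = 1/14674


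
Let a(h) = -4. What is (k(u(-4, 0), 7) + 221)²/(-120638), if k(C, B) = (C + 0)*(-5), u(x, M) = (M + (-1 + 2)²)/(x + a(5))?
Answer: -3143529/7720832 ≈ -0.40715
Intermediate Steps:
u(x, M) = (1 + M)/(-4 + x) (u(x, M) = (M + (-1 + 2)²)/(x - 4) = (M + 1²)/(-4 + x) = (M + 1)/(-4 + x) = (1 + M)/(-4 + x))
k(C, B) = -5*C (k(C, B) = C*(-5) = -5*C)
(k(u(-4, 0), 7) + 221)²/(-120638) = (-5*(1 + 0)/(-4 - 4) + 221)²/(-120638) = (-5/(-8) + 221)²*(-1/120638) = (-(-5)/8 + 221)²*(-1/120638) = (-5*(-⅛) + 221)²*(-1/120638) = (5/8 + 221)²*(-1/120638) = (1773/8)²*(-1/120638) = (3143529/64)*(-1/120638) = -3143529/7720832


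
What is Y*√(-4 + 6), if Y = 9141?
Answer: 9141*√2 ≈ 12927.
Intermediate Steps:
Y*√(-4 + 6) = 9141*√(-4 + 6) = 9141*√2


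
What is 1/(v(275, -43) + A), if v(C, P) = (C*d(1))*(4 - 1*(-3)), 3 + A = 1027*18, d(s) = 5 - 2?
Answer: 1/24258 ≈ 4.1224e-5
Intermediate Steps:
d(s) = 3
A = 18483 (A = -3 + 1027*18 = -3 + 18486 = 18483)
v(C, P) = 21*C (v(C, P) = (C*3)*(4 - 1*(-3)) = (3*C)*(4 + 3) = (3*C)*7 = 21*C)
1/(v(275, -43) + A) = 1/(21*275 + 18483) = 1/(5775 + 18483) = 1/24258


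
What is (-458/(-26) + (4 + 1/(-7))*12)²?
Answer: 33814225/8281 ≈ 4083.4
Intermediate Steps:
(-458/(-26) + (4 + 1/(-7))*12)² = (-458*(-1/26) + (4 - ⅐)*12)² = (229/13 + (27/7)*12)² = (229/13 + 324/7)² = (5815/91)² = 33814225/8281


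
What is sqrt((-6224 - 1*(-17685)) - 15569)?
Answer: 2*I*sqrt(1027) ≈ 64.094*I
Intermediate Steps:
sqrt((-6224 - 1*(-17685)) - 15569) = sqrt((-6224 + 17685) - 15569) = sqrt(11461 - 15569) = sqrt(-4108) = 2*I*sqrt(1027)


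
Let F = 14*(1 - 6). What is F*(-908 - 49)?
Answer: 66990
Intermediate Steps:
F = -70 (F = 14*(-5) = -70)
F*(-908 - 49) = -70*(-908 - 49) = -70*(-957) = 66990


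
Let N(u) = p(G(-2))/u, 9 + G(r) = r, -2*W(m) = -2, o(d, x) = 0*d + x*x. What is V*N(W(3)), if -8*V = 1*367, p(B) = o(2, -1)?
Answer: -367/8 ≈ -45.875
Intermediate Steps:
o(d, x) = x² (o(d, x) = 0 + x² = x²)
W(m) = 1 (W(m) = -½*(-2) = 1)
G(r) = -9 + r
p(B) = 1 (p(B) = (-1)² = 1)
V = -367/8 ≈ -45.875
N(u) = 1/u
V*N(W(3)) = -367/8/1 = -367/8*1 = -367/8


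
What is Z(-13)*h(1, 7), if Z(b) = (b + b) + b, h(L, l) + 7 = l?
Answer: 0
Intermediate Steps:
h(L, l) = -7 + l
Z(b) = 3*b (Z(b) = 2*b + b = 3*b)
Z(-13)*h(1, 7) = (3*(-13))*(-7 + 7) = -39*0 = 0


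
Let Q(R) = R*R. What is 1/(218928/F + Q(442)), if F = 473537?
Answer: 473537/92512301396 ≈ 5.1186e-6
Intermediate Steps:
Q(R) = R**2
1/(218928/F + Q(442)) = 1/(218928/473537 + 442**2) = 1/(218928*(1/473537) + 195364) = 1/(218928/473537 + 195364) = 1/(92512301396/473537) = 473537/92512301396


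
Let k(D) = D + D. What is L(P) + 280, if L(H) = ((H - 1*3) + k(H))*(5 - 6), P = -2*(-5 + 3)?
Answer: 271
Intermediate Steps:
k(D) = 2*D
P = 4 (P = -2*(-2) = 4)
L(H) = 3 - 3*H (L(H) = ((H - 1*3) + 2*H)*(5 - 6) = ((H - 3) + 2*H)*(-1) = ((-3 + H) + 2*H)*(-1) = (-3 + 3*H)*(-1) = 3 - 3*H)
L(P) + 280 = (3 - 3*4) + 280 = (3 - 12) + 280 = -9 + 280 = 271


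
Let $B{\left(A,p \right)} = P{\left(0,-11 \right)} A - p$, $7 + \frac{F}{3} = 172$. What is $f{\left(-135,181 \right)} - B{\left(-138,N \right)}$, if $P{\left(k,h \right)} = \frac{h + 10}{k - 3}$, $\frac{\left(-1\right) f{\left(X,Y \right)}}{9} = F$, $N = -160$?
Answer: $-4569$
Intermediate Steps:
$F = 495$ ($F = -21 + 3 \cdot 172 = -21 + 516 = 495$)
$f{\left(X,Y \right)} = -4455$ ($f{\left(X,Y \right)} = \left(-9\right) 495 = -4455$)
$P{\left(k,h \right)} = \frac{10 + h}{-3 + k}$
$B{\left(A,p \right)} = - p + \frac{A}{3}$ ($B{\left(A,p \right)} = \frac{10 - 11}{-3 + 0} A - p = \frac{1}{-3} \left(-1\right) A - p = \left(- \frac{1}{3}\right) \left(-1\right) A - p = \frac{A}{3} - p = - p + \frac{A}{3}$)
$f{\left(-135,181 \right)} - B{\left(-138,N \right)} = -4455 - \left(\left(-1\right) \left(-160\right) + \frac{1}{3} \left(-138\right)\right) = -4455 - \left(160 - 46\right) = -4455 - 114 = -4569$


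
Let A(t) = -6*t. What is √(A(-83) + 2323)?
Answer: √2821 ≈ 53.113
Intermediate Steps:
√(A(-83) + 2323) = √(-6*(-83) + 2323) = √(498 + 2323) = √2821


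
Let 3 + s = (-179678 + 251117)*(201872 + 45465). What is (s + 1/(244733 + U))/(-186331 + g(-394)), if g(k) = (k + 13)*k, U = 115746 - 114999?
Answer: -4337510809111201/8890549160 ≈ -4.8788e+5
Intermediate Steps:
U = 747
s = 17669507940 (s = -3 + (-179678 + 251117)*(201872 + 45465) = -3 + 71439*247337 = -3 + 17669507943 = 17669507940)
g(k) = k*(13 + k) (g(k) = (13 + k)*k = k*(13 + k))
(s + 1/(244733 + U))/(-186331 + g(-394)) = (17669507940 + 1/(244733 + 747))/(-186331 - 394*(13 - 394)) = (17669507940 + 1/245480)/(-186331 - 394*(-381)) = (17669507940 + 1/245480)/(-186331 + 150114) = (4337510809111201/245480)/(-36217) = (4337510809111201/245480)*(-1/36217) = -4337510809111201/8890549160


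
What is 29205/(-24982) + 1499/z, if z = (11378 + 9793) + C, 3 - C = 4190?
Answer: -229284851/212147144 ≈ -1.0808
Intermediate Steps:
C = -4187 (C = 3 - 1*4190 = 3 - 4190 = -4187)
z = 16984 (z = (11378 + 9793) - 4187 = 21171 - 4187 = 16984)
29205/(-24982) + 1499/z = 29205/(-24982) + 1499/16984 = 29205*(-1/24982) + 1499*(1/16984) = -29205/24982 + 1499/16984 = -229284851/212147144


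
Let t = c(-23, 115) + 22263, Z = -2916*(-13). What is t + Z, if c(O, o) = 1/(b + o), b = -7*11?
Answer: 2286499/38 ≈ 60171.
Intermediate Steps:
b = -77
c(O, o) = 1/(-77 + o)
Z = 37908
t = 845995/38 (t = 1/(-77 + 115) + 22263 = 1/38 + 22263 = 845995/38 ≈ 22263.)
t + Z = 845995/38 + 37908 = 2286499/38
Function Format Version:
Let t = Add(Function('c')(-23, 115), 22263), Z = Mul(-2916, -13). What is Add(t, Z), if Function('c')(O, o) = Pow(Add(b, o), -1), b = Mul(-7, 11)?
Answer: Rational(2286499, 38) ≈ 60171.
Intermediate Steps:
b = -77
Function('c')(O, o) = Pow(Add(-77, o), -1)
Z = 37908
t = Rational(845995, 38) (t = Add(Pow(Add(-77, 115), -1), 22263) = Add(Pow(38, -1), 22263) = Add(Rational(1, 38), 22263) = Rational(845995, 38) ≈ 22263.)
Add(t, Z) = Add(Rational(845995, 38), 37908) = Rational(2286499, 38)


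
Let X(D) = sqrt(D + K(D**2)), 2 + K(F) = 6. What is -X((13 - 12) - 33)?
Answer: -2*I*sqrt(7) ≈ -5.2915*I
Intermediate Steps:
K(F) = 4 (K(F) = -2 + 6 = 4)
X(D) = sqrt(4 + D) (X(D) = sqrt(D + 4) = sqrt(4 + D))
-X((13 - 12) - 33) = -sqrt(4 + ((13 - 12) - 33)) = -sqrt(4 + (1 - 33)) = -sqrt(4 - 32) = -sqrt(-28) = -2*I*sqrt(7)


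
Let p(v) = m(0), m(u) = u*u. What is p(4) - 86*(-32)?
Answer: 2752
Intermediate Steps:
m(u) = u**2
p(v) = 0 (p(v) = 0**2 = 0)
p(4) - 86*(-32) = 0 - 86*(-32) = 0 + 2752 = 2752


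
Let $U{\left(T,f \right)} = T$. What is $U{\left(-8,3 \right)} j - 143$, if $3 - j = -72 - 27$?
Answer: $-959$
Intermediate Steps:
$j = 102$ ($j = 3 - \left(-72 - 27\right) = 3 - -99 = 3 + 99 = 102$)
$U{\left(-8,3 \right)} j - 143 = \left(-8\right) 102 - 143 = -816 - 143 = -959$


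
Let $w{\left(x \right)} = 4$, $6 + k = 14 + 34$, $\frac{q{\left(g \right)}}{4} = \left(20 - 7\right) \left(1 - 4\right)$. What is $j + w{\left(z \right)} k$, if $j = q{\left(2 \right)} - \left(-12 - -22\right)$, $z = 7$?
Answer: $2$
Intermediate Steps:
$q{\left(g \right)} = -156$ ($q{\left(g \right)} = 4 \left(20 - 7\right) \left(1 - 4\right) = 4 \cdot 13 \left(-3\right) = 4 \left(-39\right) = -156$)
$k = 42$ ($k = -6 + \left(14 + 34\right) = -6 + 48 = 42$)
$j = -166$ ($j = -156 - \left(-12 - -22\right) = -156 - \left(-12 + 22\right) = -156 - 10 = -166$)
$j + w{\left(z \right)} k = -166 + 4 \cdot 42 = -166 + 168 = 2$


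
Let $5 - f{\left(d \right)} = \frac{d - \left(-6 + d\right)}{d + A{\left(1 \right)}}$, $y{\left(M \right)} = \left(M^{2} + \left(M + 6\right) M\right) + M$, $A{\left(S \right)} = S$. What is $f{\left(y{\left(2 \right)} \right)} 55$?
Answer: $\frac{5995}{23} \approx 260.65$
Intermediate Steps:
$y{\left(M \right)} = M + M^{2} + M \left(6 + M\right)$ ($y{\left(M \right)} = \left(M^{2} + \left(6 + M\right) M\right) + M = \left(M^{2} + M \left(6 + M\right)\right) + M = M + M^{2} + M \left(6 + M\right)$)
$f{\left(d \right)} = 5 - \frac{6}{1 + d}$ ($f{\left(d \right)} = 5 - \frac{d - \left(-6 + d\right)}{d + 1} = 5 - \frac{6}{1 + d}$)
$f{\left(y{\left(2 \right)} \right)} 55 = \frac{-1 + 5 \cdot 2 \left(7 + 2 \cdot 2\right)}{1 + 2 \left(7 + 2 \cdot 2\right)} 55 = \frac{-1 + 5 \cdot 2 \left(7 + 4\right)}{1 + 2 \left(7 + 4\right)} 55 = \frac{-1 + 5 \cdot 2 \cdot 11}{1 + 2 \cdot 11} \cdot 55 = \frac{-1 + 5 \cdot 22}{1 + 22} \cdot 55 = \frac{-1 + 110}{23} \cdot 55 = \frac{1}{23} \cdot 109 \cdot 55 = \frac{109}{23} \cdot 55 = \frac{5995}{23}$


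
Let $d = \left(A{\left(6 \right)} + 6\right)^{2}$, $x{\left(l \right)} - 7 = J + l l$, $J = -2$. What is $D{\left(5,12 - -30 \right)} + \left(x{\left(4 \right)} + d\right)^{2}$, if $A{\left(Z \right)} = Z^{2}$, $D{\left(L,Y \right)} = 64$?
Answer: $3186289$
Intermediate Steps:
$x{\left(l \right)} = 5 + l^{2}$ ($x{\left(l \right)} = 7 + \left(-2 + l l\right) = 7 + \left(-2 + l^{2}\right) = 5 + l^{2}$)
$d = 1764$ ($d = \left(6^{2} + 6\right)^{2} = \left(36 + 6\right)^{2} = 42^{2} = 1764$)
$D{\left(5,12 - -30 \right)} + \left(x{\left(4 \right)} + d\right)^{2} = 64 + \left(\left(5 + 4^{2}\right) + 1764\right)^{2} = 64 + \left(\left(5 + 16\right) + 1764\right)^{2} = 64 + \left(21 + 1764\right)^{2} = 64 + 1785^{2} = 64 + 3186225 = 3186289$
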